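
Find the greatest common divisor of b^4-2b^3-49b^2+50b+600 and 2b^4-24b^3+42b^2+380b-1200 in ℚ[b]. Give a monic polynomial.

b^3-7b^2-14b+120

Apply the Euclidean algorithm:
  b^4-2b^3-49b^2+50b+600 = (1/2)(2b^4-24b^3+42b^2+380b-1200) + (10b^3-70b^2-140b+1200)
  2b^4-24b^3+42b^2+380b-1200 = ((1/5)b-1)(10b^3-70b^2-140b+1200) + (0)
Last nonzero remainder: 10b^3-70b^2-140b+1200. Dividing through by 10 gives the monic gcd b^3-7b^2-14b+120.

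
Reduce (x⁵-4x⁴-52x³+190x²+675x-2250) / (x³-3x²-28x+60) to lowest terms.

(x³-3x²-25x+75)/(x-2)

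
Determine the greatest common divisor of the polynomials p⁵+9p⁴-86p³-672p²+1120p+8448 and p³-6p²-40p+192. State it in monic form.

p³-6p²-40p+192

Euclidean algorithm in ℚ[p]:
  p⁵+9p⁴-86p³-672p²+1120p+8448 = (p²+15p+44)(p³-6p²-40p+192) + (0)
The last nonzero remainder p³-6p²-40p+192 is already monic.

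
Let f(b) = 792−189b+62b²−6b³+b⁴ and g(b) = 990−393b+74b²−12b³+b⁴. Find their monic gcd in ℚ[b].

33−b+b²

By polynomial division,
  b⁴−6b³+62b²−189b+792 = (b⁴−12b³+74b²−393b+990) + (6b³−12b²+204b−198)
  b⁴−12b³+74b²−393b+990 = ((1/6)b−5/3)(6b³−12b²+204b−198) + (20b²−20b+660)
  6b³−12b²+204b−198 = ((3/10)b−3/10)(20b²−20b+660) + (0)
Last nonzero remainder: 20b²−20b+660. Dividing through by 20 gives the monic gcd b²−b+33.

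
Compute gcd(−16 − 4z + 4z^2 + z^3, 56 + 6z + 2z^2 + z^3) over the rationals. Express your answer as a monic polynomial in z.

Euclidean algorithm in ℚ[z]:
  z^3 + 4z^2 − 4z − 16 = (z^3 + 2z^2 + 6z + 56) + (2z^2 − 10z − 72)
  z^3 + 2z^2 + 6z + 56 = ((1/2)z + 7/2)(2z^2 − 10z − 72) + (77z + 308)
  2z^2 − 10z − 72 = ((2/77)z − 18/77)(77z + 308) + (0)
Last nonzero remainder: 77z + 308. Dividing through by 77 gives the monic gcd z + 4.

4 + z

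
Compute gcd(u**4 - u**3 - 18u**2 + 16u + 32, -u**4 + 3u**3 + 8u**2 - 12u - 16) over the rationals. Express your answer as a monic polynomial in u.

u**3 - 5u**2 + 2u + 8

By polynomial division,
  u**4 - u**3 - 18u**2 + 16u + 32 = (-1)(-u**4 + 3u**3 + 8u**2 - 12u - 16) + (2u**3 - 10u**2 + 4u + 16)
  -u**4 + 3u**3 + 8u**2 - 12u - 16 = (-(1/2)u - 1)(2u**3 - 10u**2 + 4u + 16) + (0)
Last nonzero remainder: 2u**3 - 10u**2 + 4u + 16. Dividing through by 2 gives the monic gcd u**3 - 5u**2 + 2u + 8.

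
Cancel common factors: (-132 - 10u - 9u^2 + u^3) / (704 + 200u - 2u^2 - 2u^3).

Euclidean algorithm in ℚ[u]:
  u^3 - 9u^2 - 10u - 132 = (-1/2)(-2u^3 - 2u^2 + 200u + 704) + (-10u^2 + 90u + 220)
  -2u^3 - 2u^2 + 200u + 704 = ((1/5)u + 2)(-10u^2 + 90u + 220) + (-24u + 264)
  -10u^2 + 90u + 220 = ((5/12)u + 5/6)(-24u + 264) + (0)
Last nonzero remainder: -24u + 264. Dividing through by -24 gives the monic gcd u - 11.
Cancel u - 11 from numerator and denominator to get the reduced form.

(-12 - 2u - u^2)/(64 + 24u + 2u^2)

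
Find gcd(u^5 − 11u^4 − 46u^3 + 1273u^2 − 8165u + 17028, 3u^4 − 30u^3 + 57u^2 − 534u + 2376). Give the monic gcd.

By polynomial division,
  u^5 − 11u^4 − 46u^3 + 1273u^2 − 8165u + 17028 = ((1/3)u − 1/3)(3u^4 − 30u^3 + 57u^2 − 534u + 2376) + (−75u^3 + 1470u^2 − 9135u + 17820)
  3u^4 − 30u^3 + 57u^2 − 534u + 2376 = (−(1/25)u − 48/125)(−75u^3 + 1470u^2 − 9135u + 17820) + ((6402/25)u^2 − (83226/25)u + 230472/25)
  −75u^3 + 1470u^2 − 9135u + 17820 = (−(625/2134)u + 375/194)((6402/25)u^2 − (83226/25)u + 230472/25) + (0)
Last nonzero remainder: (6402/25)u^2 − (83226/25)u + 230472/25. Dividing through by 6402/25 gives the monic gcd u^2 − 13u + 36.

u^2 − 13u + 36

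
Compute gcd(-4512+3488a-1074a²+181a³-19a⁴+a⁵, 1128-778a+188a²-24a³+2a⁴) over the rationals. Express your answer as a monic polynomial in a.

Apply the Euclidean algorithm:
  a⁵-19a⁴+181a³-1074a²+3488a-4512 = ((1/2)a-7/2)(2a⁴-24a³+188a²-778a+1128) + (3a³-27a²+201a-564)
  2a⁴-24a³+188a²-778a+1128 = ((2/3)a-2)(3a³-27a²+201a-564) + (0)
Last nonzero remainder: 3a³-27a²+201a-564. Dividing through by 3 gives the monic gcd a³-9a²+67a-188.

-188+67a-9a²+a³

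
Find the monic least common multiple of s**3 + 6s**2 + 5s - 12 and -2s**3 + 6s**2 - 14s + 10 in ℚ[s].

s**5 + 4s**4 - 2s**3 + 8s**2 + 49s - 60

Euclidean algorithm in ℚ[s]:
  s**3 + 6s**2 + 5s - 12 = (-1/2)(-2s**3 + 6s**2 - 14s + 10) + (9s**2 - 2s - 7)
  -2s**3 + 6s**2 - 14s + 10 = (-(2/9)s + 50/81)(9s**2 - 2s - 7) + (-(1160/81)s + 1160/81)
  9s**2 - 2s - 7 = (-(729/1160)s - 567/1160)(-(1160/81)s + 1160/81) + (0)
Last nonzero remainder: -(1160/81)s + 1160/81. Dividing through by -1160/81 gives the monic gcd s - 1.
Then lcm(f, g) = f·g / gcd(f, g); expanding and making the result monic gives the answer.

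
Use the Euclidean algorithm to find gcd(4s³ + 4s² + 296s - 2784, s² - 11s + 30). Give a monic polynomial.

s - 6

Apply the Euclidean algorithm:
  4s³ + 4s² + 296s - 2784 = (4s + 48)(s² - 11s + 30) + (704s - 4224)
  s² - 11s + 30 = ((1/704)s - 5/704)(704s - 4224) + (0)
Last nonzero remainder: 704s - 4224. Dividing through by 704 gives the monic gcd s - 6.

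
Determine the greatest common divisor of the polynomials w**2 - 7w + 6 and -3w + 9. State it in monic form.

Repeated division with remainder:
  w**2 - 7w + 6 = (-(1/3)w + 4/3)(-3w + 9) + (-6)
  -3w + 9 = ((1/2)w - 3/2)(-6) + (0)
The last nonzero remainder is the constant -6, so the polynomials are coprime and gcd = 1.

1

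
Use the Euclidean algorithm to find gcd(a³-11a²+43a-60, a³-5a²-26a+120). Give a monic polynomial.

By polynomial division,
  a³-11a²+43a-60 = (a³-5a²-26a+120) + (-6a²+69a-180)
  a³-5a²-26a+120 = (-(1/6)a-13/12)(-6a²+69a-180) + ((75/4)a-75)
  -6a²+69a-180 = (-(8/25)a+12/5)((75/4)a-75) + (0)
Last nonzero remainder: (75/4)a-75. Dividing through by 75/4 gives the monic gcd a-4.

a-4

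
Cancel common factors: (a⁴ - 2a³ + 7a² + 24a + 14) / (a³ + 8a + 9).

(a³ - 3a² + 10a + 14)/(a² - a + 9)

Apply the Euclidean algorithm:
  a⁴ - 2a³ + 7a² + 24a + 14 = (a - 2)(a³ + 8a + 9) + (-a² + 31a + 32)
  a³ + 8a + 9 = (-a - 31)(-a² + 31a + 32) + (1001a + 1001)
  -a² + 31a + 32 = (-(1/1001)a + 32/1001)(1001a + 1001) + (0)
Last nonzero remainder: 1001a + 1001. Dividing through by 1001 gives the monic gcd a + 1.
Cancel a + 1 from numerator and denominator to get the reduced form.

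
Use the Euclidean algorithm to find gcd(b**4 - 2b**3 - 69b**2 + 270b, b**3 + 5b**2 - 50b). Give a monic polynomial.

b**2 - 5b

Repeated division with remainder:
  b**4 - 2b**3 - 69b**2 + 270b = (b - 7)(b**3 + 5b**2 - 50b) + (16b**2 - 80b)
  b**3 + 5b**2 - 50b = ((1/16)b + 5/8)(16b**2 - 80b) + (0)
Last nonzero remainder: 16b**2 - 80b. Dividing through by 16 gives the monic gcd b**2 - 5b.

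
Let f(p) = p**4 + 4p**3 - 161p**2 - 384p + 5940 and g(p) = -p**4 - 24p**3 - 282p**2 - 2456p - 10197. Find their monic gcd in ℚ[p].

p**2 + 20p + 99

Apply the Euclidean algorithm:
  p**4 + 4p**3 - 161p**2 - 384p + 5940 = (-1)(-p**4 - 24p**3 - 282p**2 - 2456p - 10197) + (-20p**3 - 443p**2 - 2840p - 4257)
  -p**4 - 24p**3 - 282p**2 - 2456p - 10197 = ((1/20)p + 37/400)(-20p**3 - 443p**2 - 2840p - 4257) + (-(39609/400)p**2 - (39609/20)p - 3921291/400)
  -20p**3 - 443p**2 - 2840p - 4257 = ((8000/39609)p + 17200/39609)(-(39609/400)p**2 - (39609/20)p - 3921291/400) + (0)
Last nonzero remainder: -(39609/400)p**2 - (39609/20)p - 3921291/400. Dividing through by -39609/400 gives the monic gcd p**2 + 20p + 99.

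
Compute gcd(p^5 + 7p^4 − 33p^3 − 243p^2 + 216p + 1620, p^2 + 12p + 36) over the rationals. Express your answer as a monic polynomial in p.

By polynomial division,
  p^5 + 7p^4 − 33p^3 − 243p^2 + 216p + 1620 = (p^3 − 5p^2 − 9p + 45)(p^2 + 12p + 36) + (0)
The last nonzero remainder p^2 + 12p + 36 is already monic.

p^2 + 12p + 36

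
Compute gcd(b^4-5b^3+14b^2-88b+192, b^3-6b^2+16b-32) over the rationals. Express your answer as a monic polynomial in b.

b-4

Euclidean algorithm in ℚ[b]:
  b^4-5b^3+14b^2-88b+192 = (b+1)(b^3-6b^2+16b-32) + (4b^2-72b+224)
  b^3-6b^2+16b-32 = ((1/4)b+3)(4b^2-72b+224) + (176b-704)
  4b^2-72b+224 = ((1/44)b-7/22)(176b-704) + (0)
Last nonzero remainder: 176b-704. Dividing through by 176 gives the monic gcd b-4.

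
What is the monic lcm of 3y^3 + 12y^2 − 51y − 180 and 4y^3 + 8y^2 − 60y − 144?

Apply the Euclidean algorithm:
  3y^3 + 12y^2 − 51y − 180 = (3/4)(4y^3 + 8y^2 − 60y − 144) + (6y^2 − 6y − 72)
  4y^3 + 8y^2 − 60y − 144 = ((2/3)y + 2)(6y^2 − 6y − 72) + (0)
Last nonzero remainder: 6y^2 − 6y − 72. Dividing through by 6 gives the monic gcd y^2 − y − 12.
Then lcm(f, g) = f·g / gcd(f, g); expanding and making the result monic gives the answer.

y^4 + 7y^3 − 5y^2 − 111y − 180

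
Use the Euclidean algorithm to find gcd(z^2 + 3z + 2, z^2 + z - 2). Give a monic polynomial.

Repeated division with remainder:
  z^2 + 3z + 2 = (z^2 + z - 2) + (2z + 4)
  z^2 + z - 2 = ((1/2)z - 1/2)(2z + 4) + (0)
Last nonzero remainder: 2z + 4. Dividing through by 2 gives the monic gcd z + 2.

z + 2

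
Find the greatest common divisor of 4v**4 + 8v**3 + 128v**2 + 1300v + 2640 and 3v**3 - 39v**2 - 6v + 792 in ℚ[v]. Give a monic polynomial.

v + 4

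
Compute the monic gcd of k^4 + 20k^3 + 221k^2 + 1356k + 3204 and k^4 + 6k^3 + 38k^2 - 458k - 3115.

By polynomial division,
  k^4 + 20k^3 + 221k^2 + 1356k + 3204 = (k^4 + 6k^3 + 38k^2 - 458k - 3115) + (14k^3 + 183k^2 + 1814k + 6319)
  k^4 + 6k^3 + 38k^2 - 458k - 3115 = ((1/14)k - 99/196)(14k^3 + 183k^2 + 1814k + 6319) + ((169/196)k^2 + (338/49)k + 15041/196)
  14k^3 + 183k^2 + 1814k + 6319 = ((2744/169)k + 13916/169)((169/196)k^2 + (338/49)k + 15041/196) + (0)
Last nonzero remainder: (169/196)k^2 + (338/49)k + 15041/196. Dividing through by 169/196 gives the monic gcd k^2 + 8k + 89.

k^2 + 8k + 89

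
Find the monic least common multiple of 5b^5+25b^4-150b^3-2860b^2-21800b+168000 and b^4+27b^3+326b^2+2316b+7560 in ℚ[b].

b^6+14b^5+15b^4-842b^3-9508b^2-5640b+302400

Repeated division with remainder:
  5b^5+25b^4-150b^3-2860b^2-21800b+168000 = (5b-110)(b^4+27b^3+326b^2+2316b+7560) + (1190b^3+21420b^2+195160b+999600)
  b^4+27b^3+326b^2+2316b+7560 = ((1/1190)b+9/1190)(1190b^3+21420b^2+195160b+999600) + (0)
Last nonzero remainder: 1190b^3+21420b^2+195160b+999600. Dividing through by 1190 gives the monic gcd b^3+18b^2+164b+840.
Then lcm(f, g) = f·g / gcd(f, g); expanding and making the result monic gives the answer.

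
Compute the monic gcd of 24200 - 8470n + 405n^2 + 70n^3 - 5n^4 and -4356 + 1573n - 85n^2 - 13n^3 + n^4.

484 - 121n - 4n^2 + n^3

By polynomial division,
  -5n^4 + 70n^3 + 405n^2 - 8470n + 24200 = (-5)(n^4 - 13n^3 - 85n^2 + 1573n - 4356) + (5n^3 - 20n^2 - 605n + 2420)
  n^4 - 13n^3 - 85n^2 + 1573n - 4356 = ((1/5)n - 9/5)(5n^3 - 20n^2 - 605n + 2420) + (0)
Last nonzero remainder: 5n^3 - 20n^2 - 605n + 2420. Dividing through by 5 gives the monic gcd n^3 - 4n^2 - 121n + 484.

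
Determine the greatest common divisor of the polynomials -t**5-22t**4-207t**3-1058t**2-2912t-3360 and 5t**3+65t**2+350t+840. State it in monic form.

By polynomial division,
  -t**5-22t**4-207t**3-1058t**2-2912t-3360 = (-(1/5)t**2-(9/5)t-4)(5t**3+65t**2+350t+840) + (0)
Last nonzero remainder: 5t**3+65t**2+350t+840. Dividing through by 5 gives the monic gcd t**3+13t**2+70t+168.

t**3+13t**2+70t+168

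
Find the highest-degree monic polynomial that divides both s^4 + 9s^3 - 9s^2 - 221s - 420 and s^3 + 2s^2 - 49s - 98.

s + 7

By polynomial division,
  s^4 + 9s^3 - 9s^2 - 221s - 420 = (s + 7)(s^3 + 2s^2 - 49s - 98) + (26s^2 + 220s + 266)
  s^3 + 2s^2 - 49s - 98 = ((1/26)s - 42/169)(26s^2 + 220s + 266) + (-(770/169)s - 5390/169)
  26s^2 + 220s + 266 = (-(2197/385)s - 3211/385)(-(770/169)s - 5390/169) + (0)
Last nonzero remainder: -(770/169)s - 5390/169. Dividing through by -770/169 gives the monic gcd s + 7.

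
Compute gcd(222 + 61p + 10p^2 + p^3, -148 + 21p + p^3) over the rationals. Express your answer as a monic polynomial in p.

37 + 4p + p^2

Repeated division with remainder:
  p^3 + 10p^2 + 61p + 222 = (p^3 + 21p - 148) + (10p^2 + 40p + 370)
  p^3 + 21p - 148 = ((1/10)p - 2/5)(10p^2 + 40p + 370) + (0)
Last nonzero remainder: 10p^2 + 40p + 370. Dividing through by 10 gives the monic gcd p^2 + 4p + 37.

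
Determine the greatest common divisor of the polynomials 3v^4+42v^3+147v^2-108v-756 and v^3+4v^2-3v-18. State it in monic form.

By polynomial division,
  3v^4+42v^3+147v^2-108v-756 = (3v+30)(v^3+4v^2-3v-18) + (36v^2+36v-216)
  v^3+4v^2-3v-18 = ((1/36)v+1/12)(36v^2+36v-216) + (0)
Last nonzero remainder: 36v^2+36v-216. Dividing through by 36 gives the monic gcd v^2+v-6.

v^2+v-6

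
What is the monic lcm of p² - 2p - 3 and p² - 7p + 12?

p³ - 6p² + 5p + 12

Apply the Euclidean algorithm:
  p² - 2p - 3 = (p² - 7p + 12) + (5p - 15)
  p² - 7p + 12 = ((1/5)p - 4/5)(5p - 15) + (0)
Last nonzero remainder: 5p - 15. Dividing through by 5 gives the monic gcd p - 3.
Then lcm(f, g) = f·g / gcd(f, g); expanding and making the result monic gives the answer.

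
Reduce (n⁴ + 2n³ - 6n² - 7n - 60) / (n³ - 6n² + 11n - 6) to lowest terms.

(n³ + 5n² + 9n + 20)/(n² - 3n + 2)

By polynomial division,
  n⁴ + 2n³ - 6n² - 7n - 60 = (n + 8)(n³ - 6n² + 11n - 6) + (31n² - 89n - 12)
  n³ - 6n² + 11n - 6 = ((1/31)n - 97/961)(31n² - 89n - 12) + ((2310/961)n - 6930/961)
  31n² - 89n - 12 = ((29791/2310)n + 1922/1155)((2310/961)n - 6930/961) + (0)
Last nonzero remainder: (2310/961)n - 6930/961. Dividing through by 2310/961 gives the monic gcd n - 3.
Cancel n - 3 from numerator and denominator to get the reduced form.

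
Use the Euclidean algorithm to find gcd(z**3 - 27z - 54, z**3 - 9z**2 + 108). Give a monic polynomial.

Repeated division with remainder:
  z**3 - 27z - 54 = (z**3 - 9z**2 + 108) + (9z**2 - 27z - 162)
  z**3 - 9z**2 + 108 = ((1/9)z - 2/3)(9z**2 - 27z - 162) + (0)
Last nonzero remainder: 9z**2 - 27z - 162. Dividing through by 9 gives the monic gcd z**2 - 3z - 18.

z**2 - 3z - 18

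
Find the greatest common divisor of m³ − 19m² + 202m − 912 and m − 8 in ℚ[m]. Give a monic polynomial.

m − 8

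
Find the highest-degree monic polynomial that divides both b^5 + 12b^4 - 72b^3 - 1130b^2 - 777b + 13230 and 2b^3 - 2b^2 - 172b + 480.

By polynomial division,
  b^5 + 12b^4 - 72b^3 - 1130b^2 - 777b + 13230 = ((1/2)b^2 + (13/2)b + 27/2)(2b^3 - 2b^2 - 172b + 480) + (-225b^2 - 1575b + 6750)
  2b^3 - 2b^2 - 172b + 480 = (-(2/225)b + 16/225)(-225b^2 - 1575b + 6750) + (0)
Last nonzero remainder: -225b^2 - 1575b + 6750. Dividing through by -225 gives the monic gcd b^2 + 7b - 30.

b^2 + 7b - 30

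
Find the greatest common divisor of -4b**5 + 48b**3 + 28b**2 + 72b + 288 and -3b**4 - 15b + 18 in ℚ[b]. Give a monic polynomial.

b**3 + b**2 + b + 6

Apply the Euclidean algorithm:
  -4b**5 + 48b**3 + 28b**2 + 72b + 288 = ((4/3)b)(-3b**4 - 15b + 18) + (48b**3 + 48b**2 + 48b + 288)
  -3b**4 - 15b + 18 = (-(1/16)b + 1/16)(48b**3 + 48b**2 + 48b + 288) + (0)
Last nonzero remainder: 48b**3 + 48b**2 + 48b + 288. Dividing through by 48 gives the monic gcd b**3 + b**2 + b + 6.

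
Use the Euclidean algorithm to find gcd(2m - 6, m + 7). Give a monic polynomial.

Euclidean algorithm in ℚ[m]:
  2m - 6 = (2)(m + 7) + (-20)
  m + 7 = (-(1/20)m - 7/20)(-20) + (0)
The last nonzero remainder is the constant -20, so the polynomials are coprime and gcd = 1.

1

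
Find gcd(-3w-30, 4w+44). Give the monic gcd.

Apply the Euclidean algorithm:
  -3w-30 = (-3/4)(4w+44) + (3)
  4w+44 = ((4/3)w+44/3)(3) + (0)
The last nonzero remainder is the constant 3, so the polynomials are coprime and gcd = 1.

1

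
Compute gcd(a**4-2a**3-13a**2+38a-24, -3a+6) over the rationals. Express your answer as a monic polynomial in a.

Repeated division with remainder:
  a**4-2a**3-13a**2+38a-24 = (-(1/3)a**3+(13/3)a-4)(-3a+6) + (0)
Last nonzero remainder: -3a+6. Dividing through by -3 gives the monic gcd a-2.

a-2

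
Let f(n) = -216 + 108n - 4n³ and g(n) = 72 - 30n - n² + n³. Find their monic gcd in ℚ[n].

By polynomial division,
  -4n³ + 108n - 216 = (-4)(n³ - n² - 30n + 72) + (-4n² - 12n + 72)
  n³ - n² - 30n + 72 = (-(1/4)n + 1)(-4n² - 12n + 72) + (0)
Last nonzero remainder: -4n² - 12n + 72. Dividing through by -4 gives the monic gcd n² + 3n - 18.

-18 + 3n + n²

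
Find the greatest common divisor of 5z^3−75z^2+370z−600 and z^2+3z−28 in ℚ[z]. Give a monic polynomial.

z−4

Euclidean algorithm in ℚ[z]:
  5z^3−75z^2+370z−600 = (5z−90)(z^2+3z−28) + (780z−3120)
  z^2+3z−28 = ((1/780)z+7/780)(780z−3120) + (0)
Last nonzero remainder: 780z−3120. Dividing through by 780 gives the monic gcd z−4.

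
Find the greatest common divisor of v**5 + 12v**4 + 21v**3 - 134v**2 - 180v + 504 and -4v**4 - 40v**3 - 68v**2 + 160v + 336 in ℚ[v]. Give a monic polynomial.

Apply the Euclidean algorithm:
  v**5 + 12v**4 + 21v**3 - 134v**2 - 180v + 504 = (-(1/4)v - 1/2)(-4v**4 - 40v**3 - 68v**2 + 160v + 336) + (-16v**3 - 128v**2 - 16v + 672)
  -4v**4 - 40v**3 - 68v**2 + 160v + 336 = ((1/4)v + 1/2)(-16v**3 - 128v**2 - 16v + 672) + (0)
Last nonzero remainder: -16v**3 - 128v**2 - 16v + 672. Dividing through by -16 gives the monic gcd v**3 + 8v**2 + v - 42.

v**3 + 8v**2 + v - 42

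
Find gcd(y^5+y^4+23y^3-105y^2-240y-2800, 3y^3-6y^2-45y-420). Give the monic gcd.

Repeated division with remainder:
  y^5+y^4+23y^3-105y^2-240y-2800 = ((1/3)y^2+y+44/3)(3y^3-6y^2-45y-420) + (168y^2+840y+3360)
  3y^3-6y^2-45y-420 = ((1/56)y-1/8)(168y^2+840y+3360) + (0)
Last nonzero remainder: 168y^2+840y+3360. Dividing through by 168 gives the monic gcd y^2+5y+20.

y^2+5y+20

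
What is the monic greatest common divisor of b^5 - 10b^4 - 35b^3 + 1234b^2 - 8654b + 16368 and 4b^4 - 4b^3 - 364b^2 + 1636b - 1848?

b^2 + 8b - 33

Repeated division with remainder:
  b^5 - 10b^4 - 35b^3 + 1234b^2 - 8654b + 16368 = ((1/4)b - 9/4)(4b^4 - 4b^3 - 364b^2 + 1636b - 1848) + (47b^3 + 6b^2 - 4511b + 12210)
  4b^4 - 4b^3 - 364b^2 + 1636b - 1848 = ((4/47)b - 212/2209)(47b^3 + 6b^2 - 4511b + 12210) + ((45264/2209)b^2 + (362112/2209)b - 1493712/2209)
  47b^3 + 6b^2 - 4511b + 12210 = ((103823/45264)b - 408665/22632)((45264/2209)b^2 + (362112/2209)b - 1493712/2209) + (0)
Last nonzero remainder: (45264/2209)b^2 + (362112/2209)b - 1493712/2209. Dividing through by 45264/2209 gives the monic gcd b^2 + 8b - 33.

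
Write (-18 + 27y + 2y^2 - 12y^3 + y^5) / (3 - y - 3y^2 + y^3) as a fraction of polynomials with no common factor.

(-6 + y + 4y^2 + y^3)/(1 + y)

Apply the Euclidean algorithm:
  y^5 - 12y^3 + 2y^2 + 27y - 18 = (y^2 + 3y - 2)(y^3 - 3y^2 - y + 3) + (-4y^2 + 16y - 12)
  y^3 - 3y^2 - y + 3 = (-(1/4)y - 1/4)(-4y^2 + 16y - 12) + (0)
Last nonzero remainder: -4y^2 + 16y - 12. Dividing through by -4 gives the monic gcd y^2 - 4y + 3.
Cancel y^2 - 4y + 3 from numerator and denominator to get the reduced form.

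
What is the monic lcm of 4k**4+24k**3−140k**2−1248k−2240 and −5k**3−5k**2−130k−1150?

Apply the Euclidean algorithm:
  4k**4+24k**3−140k**2−1248k−2240 = (−(4/5)k−4)(−5k**3−5k**2−130k−1150) + (−264k**2−2688k−6840)
  −5k**3−5k**2−130k−1150 = ((5/264)k−505/2904)(−264k**2−2688k−6840) + (−(56615/121)k−283075/121)
  −264k**2−2688k−6840 = ((31944/56615)k+165528/56615)(−(56615/121)k−283075/121) + (0)
Last nonzero remainder: −(56615/121)k−283075/121. Dividing through by −56615/121 gives the monic gcd k+5.
Then lcm(f, g) = f·g / gcd(f, g); expanding and making the result monic gives the answer.

k**6+2k**5−13k**4+104k**3−922k**2−12112k−25760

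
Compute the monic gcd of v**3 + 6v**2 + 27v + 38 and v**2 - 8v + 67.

1

By polynomial division,
  v**3 + 6v**2 + 27v + 38 = (v + 14)(v**2 - 8v + 67) + (72v - 900)
  v**2 - 8v + 67 = ((1/72)v + 1/16)(72v - 900) + (493/4)
  72v - 900 = ((288/493)v - 3600/493)(493/4) + (0)
The last nonzero remainder is the constant 493/4, so the polynomials are coprime and gcd = 1.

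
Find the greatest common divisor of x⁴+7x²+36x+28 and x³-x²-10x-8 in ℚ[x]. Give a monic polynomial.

Apply the Euclidean algorithm:
  x⁴+7x²+36x+28 = (x+1)(x³-x²-10x-8) + (18x²+54x+36)
  x³-x²-10x-8 = ((1/18)x-2/9)(18x²+54x+36) + (0)
Last nonzero remainder: 18x²+54x+36. Dividing through by 18 gives the monic gcd x²+3x+2.

x²+3x+2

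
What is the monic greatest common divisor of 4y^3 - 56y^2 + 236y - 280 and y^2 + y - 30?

y - 5

By polynomial division,
  4y^3 - 56y^2 + 236y - 280 = (4y - 60)(y^2 + y - 30) + (416y - 2080)
  y^2 + y - 30 = ((1/416)y + 3/208)(416y - 2080) + (0)
Last nonzero remainder: 416y - 2080. Dividing through by 416 gives the monic gcd y - 5.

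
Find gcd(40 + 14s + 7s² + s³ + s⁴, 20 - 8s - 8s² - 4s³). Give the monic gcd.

5 + 3s + s²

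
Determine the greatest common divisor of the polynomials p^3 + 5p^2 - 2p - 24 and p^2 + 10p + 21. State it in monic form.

p + 3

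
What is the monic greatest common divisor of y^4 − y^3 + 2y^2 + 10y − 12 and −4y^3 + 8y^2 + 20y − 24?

y^2 + y − 2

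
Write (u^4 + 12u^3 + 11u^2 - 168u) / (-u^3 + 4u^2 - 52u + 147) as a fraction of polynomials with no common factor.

(-u^3 - 15u^2 - 56u)/(u^2 - u + 49)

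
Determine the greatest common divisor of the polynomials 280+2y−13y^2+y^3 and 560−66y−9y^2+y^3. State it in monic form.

Euclidean algorithm in ℚ[y]:
  y^3−13y^2+2y+280 = (y^3−9y^2−66y+560) + (−4y^2+68y−280)
  y^3−9y^2−66y+560 = (−(1/4)y−2)(−4y^2+68y−280) + (0)
Last nonzero remainder: −4y^2+68y−280. Dividing through by −4 gives the monic gcd y^2−17y+70.

70−17y+y^2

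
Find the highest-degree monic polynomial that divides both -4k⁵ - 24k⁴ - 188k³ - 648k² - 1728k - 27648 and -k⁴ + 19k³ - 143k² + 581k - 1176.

Apply the Euclidean algorithm:
  -4k⁵ - 24k⁴ - 188k³ - 648k² - 1728k - 27648 = (4k + 100)(-k⁴ + 19k³ - 143k² + 581k - 1176) + (-1516k³ + 11328k² - 55124k + 89952)
  -k⁴ + 19k³ - 143k² + 581k - 1176 = ((1/1516)k - 4369/574564)(-1516k³ + 11328k² - 55124k + 89952) + (-(2944656/143641)k² + (14723280/143641)k - 70671744/143641)
  -1516k³ + 11328k² - 55124k + 89952 = ((54439939/736164)k - 134591617/736164)(-(2944656/143641)k² + (14723280/143641)k - 70671744/143641) + (0)
Last nonzero remainder: -(2944656/143641)k² + (14723280/143641)k - 70671744/143641. Dividing through by -2944656/143641 gives the monic gcd k² - 5k + 24.

k² - 5k + 24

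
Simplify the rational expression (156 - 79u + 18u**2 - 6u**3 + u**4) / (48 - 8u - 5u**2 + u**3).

By polynomial division,
  u**4 - 6u**3 + 18u**2 - 79u + 156 = (u - 1)(u**3 - 5u**2 - 8u + 48) + (21u**2 - 135u + 204)
  u**3 - 5u**2 - 8u + 48 = ((1/21)u + 10/147)(21u**2 - 135u + 204) + (-(418/49)u + 1672/49)
  21u**2 - 135u + 204 = (-(1029/418)u + 2499/418)(-(418/49)u + 1672/49) + (0)
Last nonzero remainder: -(418/49)u + 1672/49. Dividing through by -418/49 gives the monic gcd u - 4.
Cancel u - 4 from numerator and denominator to get the reduced form.

(-39 + 10u - 2u**2 + u**3)/(-12 - u + u**2)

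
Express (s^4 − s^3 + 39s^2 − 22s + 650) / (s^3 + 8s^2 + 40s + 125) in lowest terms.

Euclidean algorithm in ℚ[s]:
  s^4 − s^3 + 39s^2 − 22s + 650 = (s − 9)(s^3 + 8s^2 + 40s + 125) + (71s^2 + 213s + 1775)
  s^3 + 8s^2 + 40s + 125 = ((1/71)s + 5/71)(71s^2 + 213s + 1775) + (0)
Last nonzero remainder: 71s^2 + 213s + 1775. Dividing through by 71 gives the monic gcd s^2 + 3s + 25.
Cancel s^2 + 3s + 25 from numerator and denominator to get the reduced form.

(s^2 − 4s + 26)/(s + 5)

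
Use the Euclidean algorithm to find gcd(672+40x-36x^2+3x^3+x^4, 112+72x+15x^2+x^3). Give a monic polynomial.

Euclidean algorithm in ℚ[x]:
  x^4+3x^3-36x^2+40x+672 = (x-12)(x^3+15x^2+72x+112) + (72x^2+792x+2016)
  x^3+15x^2+72x+112 = ((1/72)x+1/18)(72x^2+792x+2016) + (0)
Last nonzero remainder: 72x^2+792x+2016. Dividing through by 72 gives the monic gcd x^2+11x+28.

28+11x+x^2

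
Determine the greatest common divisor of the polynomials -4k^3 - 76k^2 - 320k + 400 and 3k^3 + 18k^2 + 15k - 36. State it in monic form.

By polynomial division,
  -4k^3 - 76k^2 - 320k + 400 = (-4/3)(3k^3 + 18k^2 + 15k - 36) + (-52k^2 - 300k + 352)
  3k^3 + 18k^2 + 15k - 36 = (-(3/52)k - 9/676)(-52k^2 - 300k + 352) + ((5292/169)k - 5292/169)
  -52k^2 - 300k + 352 = (-(2197/1323)k - 14872/1323)((5292/169)k - 5292/169) + (0)
Last nonzero remainder: (5292/169)k - 5292/169. Dividing through by 5292/169 gives the monic gcd k - 1.

k - 1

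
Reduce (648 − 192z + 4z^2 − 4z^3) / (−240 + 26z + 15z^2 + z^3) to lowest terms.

Apply the Euclidean algorithm:
  −4z^3 + 4z^2 − 192z + 648 = (−4)(z^3 + 15z^2 + 26z − 240) + (64z^2 − 88z − 312)
  z^3 + 15z^2 + 26z − 240 = ((1/64)z + 131/512)(64z^2 − 88z − 312) + ((3417/64)z − 10251/64)
  64z^2 − 88z − 312 = ((4096/3417)z + 6656/3417)((3417/64)z − 10251/64) + (0)
Last nonzero remainder: (3417/64)z − 10251/64. Dividing through by 3417/64 gives the monic gcd z − 3.
Cancel z − 3 from numerator and denominator to get the reduced form.

(−216 − 8z − 4z^2)/(80 + 18z + z^2)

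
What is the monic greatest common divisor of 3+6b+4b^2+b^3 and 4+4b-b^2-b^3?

By polynomial division,
  b^3+4b^2+6b+3 = (-1)(-b^3-b^2+4b+4) + (3b^2+10b+7)
  -b^3-b^2+4b+4 = (-(1/3)b+7/9)(3b^2+10b+7) + (-(13/9)b-13/9)
  3b^2+10b+7 = (-(27/13)b-63/13)(-(13/9)b-13/9) + (0)
Last nonzero remainder: -(13/9)b-13/9. Dividing through by -13/9 gives the monic gcd b+1.

1+b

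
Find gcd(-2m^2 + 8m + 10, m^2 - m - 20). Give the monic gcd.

m - 5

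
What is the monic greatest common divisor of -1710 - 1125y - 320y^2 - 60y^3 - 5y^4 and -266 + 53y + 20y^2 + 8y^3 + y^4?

19 + 3y + y^2

By polynomial division,
  -5y^4 - 60y^3 - 320y^2 - 1125y - 1710 = (-5)(y^4 + 8y^3 + 20y^2 + 53y - 266) + (-20y^3 - 220y^2 - 860y - 3040)
  y^4 + 8y^3 + 20y^2 + 53y - 266 = (-(1/20)y + 3/20)(-20y^3 - 220y^2 - 860y - 3040) + (10y^2 + 30y + 190)
  -20y^3 - 220y^2 - 860y - 3040 = (-2y - 16)(10y^2 + 30y + 190) + (0)
Last nonzero remainder: 10y^2 + 30y + 190. Dividing through by 10 gives the monic gcd y^2 + 3y + 19.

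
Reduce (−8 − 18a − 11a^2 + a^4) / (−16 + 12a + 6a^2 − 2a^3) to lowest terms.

Repeated division with remainder:
  a^4 − 11a^2 − 18a − 8 = (−(1/2)a − 3/2)(−2a^3 + 6a^2 + 12a − 16) + (4a^2 − 8a − 32)
  −2a^3 + 6a^2 + 12a − 16 = (−(1/2)a + 1/2)(4a^2 − 8a − 32) + (0)
Last nonzero remainder: 4a^2 − 8a − 32. Dividing through by 4 gives the monic gcd a^2 − 2a − 8.
Cancel a^2 − 2a − 8 from numerator and denominator to get the reduced form.

(−1 − 2a − a^2)/(−2 + 2a)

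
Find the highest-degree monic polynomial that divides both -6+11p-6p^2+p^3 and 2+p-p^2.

By polynomial division,
  p^3-6p^2+11p-6 = (-p+5)(-p^2+p+2) + (8p-16)
  -p^2+p+2 = (-(1/8)p-1/8)(8p-16) + (0)
Last nonzero remainder: 8p-16. Dividing through by 8 gives the monic gcd p-2.

-2+p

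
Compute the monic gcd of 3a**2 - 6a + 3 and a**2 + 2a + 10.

Euclidean algorithm in ℚ[a]:
  3a**2 - 6a + 3 = (3)(a**2 + 2a + 10) + (-12a - 27)
  a**2 + 2a + 10 = (-(1/12)a + 1/48)(-12a - 27) + (169/16)
  -12a - 27 = (-(192/169)a - 432/169)(169/16) + (0)
The last nonzero remainder is the constant 169/16, so the polynomials are coprime and gcd = 1.

1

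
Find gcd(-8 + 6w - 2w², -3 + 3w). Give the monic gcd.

Euclidean algorithm in ℚ[w]:
  -2w² + 6w - 8 = (-(2/3)w + 4/3)(3w - 3) + (-4)
  3w - 3 = (-(3/4)w + 3/4)(-4) + (0)
The last nonzero remainder is the constant -4, so the polynomials are coprime and gcd = 1.

1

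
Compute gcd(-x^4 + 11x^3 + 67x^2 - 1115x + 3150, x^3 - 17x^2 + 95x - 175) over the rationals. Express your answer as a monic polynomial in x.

Euclidean algorithm in ℚ[x]:
  -x^4 + 11x^3 + 67x^2 - 1115x + 3150 = (-x - 6)(x^3 - 17x^2 + 95x - 175) + (60x^2 - 720x + 2100)
  x^3 - 17x^2 + 95x - 175 = ((1/60)x - 1/12)(60x^2 - 720x + 2100) + (0)
Last nonzero remainder: 60x^2 - 720x + 2100. Dividing through by 60 gives the monic gcd x^2 - 12x + 35.

x^2 - 12x + 35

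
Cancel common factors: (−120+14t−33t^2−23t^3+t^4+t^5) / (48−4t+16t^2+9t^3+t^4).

(−15−2t+t^2)/(6+t)

Repeated division with remainder:
  t^5+t^4−23t^3−33t^2+14t−120 = (t−8)(t^4+9t^3+16t^2−4t+48) + (33t^3+99t^2−66t+264)
  t^4+9t^3+16t^2−4t+48 = ((1/33)t+2/11)(33t^3+99t^2−66t+264) + (0)
Last nonzero remainder: 33t^3+99t^2−66t+264. Dividing through by 33 gives the monic gcd t^3+3t^2−2t+8.
Cancel t^3+3t^2−2t+8 from numerator and denominator to get the reduced form.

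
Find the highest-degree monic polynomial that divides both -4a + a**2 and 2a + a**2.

Euclidean algorithm in ℚ[a]:
  a**2 - 4a = (a**2 + 2a) + (-6a)
  a**2 + 2a = (-(1/6)a - 1/3)(-6a) + (0)
Last nonzero remainder: -6a. Dividing through by -6 gives the monic gcd a.

a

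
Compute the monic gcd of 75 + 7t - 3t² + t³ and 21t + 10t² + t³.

Euclidean algorithm in ℚ[t]:
  t³ - 3t² + 7t + 75 = (t³ + 10t² + 21t) + (-13t² - 14t + 75)
  t³ + 10t² + 21t = (-(1/13)t - 116/169)(-13t² - 14t + 75) + ((2900/169)t + 8700/169)
  -13t² - 14t + 75 = (-(2197/2900)t + 169/116)((2900/169)t + 8700/169) + (0)
Last nonzero remainder: (2900/169)t + 8700/169. Dividing through by 2900/169 gives the monic gcd t + 3.

3 + t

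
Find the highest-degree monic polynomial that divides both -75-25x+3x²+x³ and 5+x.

Apply the Euclidean algorithm:
  x³+3x²-25x-75 = (x²-2x-15)(x+5) + (0)
The last nonzero remainder x+5 is already monic.

5+x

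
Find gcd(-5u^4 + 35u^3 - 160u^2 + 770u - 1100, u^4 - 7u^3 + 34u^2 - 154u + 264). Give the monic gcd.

u^2 + 22

Apply the Euclidean algorithm:
  -5u^4 + 35u^3 - 160u^2 + 770u - 1100 = (-5)(u^4 - 7u^3 + 34u^2 - 154u + 264) + (10u^2 + 220)
  u^4 - 7u^3 + 34u^2 - 154u + 264 = ((1/10)u^2 - (7/10)u + 6/5)(10u^2 + 220) + (0)
Last nonzero remainder: 10u^2 + 220. Dividing through by 10 gives the monic gcd u^2 + 22.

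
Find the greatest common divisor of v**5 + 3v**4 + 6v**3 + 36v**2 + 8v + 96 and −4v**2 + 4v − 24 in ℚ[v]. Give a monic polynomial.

v**2 − v + 6

Apply the Euclidean algorithm:
  v**5 + 3v**4 + 6v**3 + 36v**2 + 8v + 96 = (−(1/4)v**3 − v**2 − v − 4)(−4v**2 + 4v − 24) + (0)
Last nonzero remainder: −4v**2 + 4v − 24. Dividing through by −4 gives the monic gcd v**2 − v + 6.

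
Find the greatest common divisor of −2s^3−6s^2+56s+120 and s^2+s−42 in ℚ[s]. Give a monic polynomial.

Euclidean algorithm in ℚ[s]:
  −2s^3−6s^2+56s+120 = (−2s−4)(s^2+s−42) + (−24s−48)
  s^2+s−42 = (−(1/24)s+1/24)(−24s−48) + (−40)
  −24s−48 = ((3/5)s+6/5)(−40) + (0)
The last nonzero remainder is the constant −40, so the polynomials are coprime and gcd = 1.

1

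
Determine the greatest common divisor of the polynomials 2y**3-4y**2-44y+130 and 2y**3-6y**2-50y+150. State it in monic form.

By polynomial division,
  2y**3-4y**2-44y+130 = (2y**3-6y**2-50y+150) + (2y**2+6y-20)
  2y**3-6y**2-50y+150 = (y-6)(2y**2+6y-20) + (6y+30)
  2y**2+6y-20 = ((1/3)y-2/3)(6y+30) + (0)
Last nonzero remainder: 6y+30. Dividing through by 6 gives the monic gcd y+5.

y+5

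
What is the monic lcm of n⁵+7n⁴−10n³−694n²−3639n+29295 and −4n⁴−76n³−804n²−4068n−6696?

Apply the Euclidean algorithm:
  n⁵+7n⁴−10n³−694n²−3639n+29295 = (−(1/4)n+3)(−4n⁴−76n³−804n²−4068n−6696) + (17n³+701n²+6891n+49383)
  −4n⁴−76n³−804n²−4068n−6696 = (−(4/17)n+1512/289)(17n³+701n²+6891n+49383) + (−(823680/289)n²−(8236800/289)n−76602240/289)
  17n³+701n²+6891n+49383 = (−(4913/823680)n−17051/91520)(−(823680/289)n²−(8236800/289)n−76602240/289) + (0)
Last nonzero remainder: −(823680/289)n²−(8236800/289)n−76602240/289. Dividing through by −823680/289 gives the monic gcd n²+10n+93.
Then lcm(f, g) = f·g / gcd(f, g); expanding and making the result monic gives the answer.

n⁷+16n⁶+71n⁵−658n⁴−10065n³−15948n²+198153n+527310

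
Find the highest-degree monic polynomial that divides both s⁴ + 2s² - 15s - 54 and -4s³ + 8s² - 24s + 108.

s³ - 2s² + 6s - 27

By polynomial division,
  s⁴ + 2s² - 15s - 54 = (-(1/4)s - 1/2)(-4s³ + 8s² - 24s + 108) + (0)
Last nonzero remainder: -4s³ + 8s² - 24s + 108. Dividing through by -4 gives the monic gcd s³ - 2s² + 6s - 27.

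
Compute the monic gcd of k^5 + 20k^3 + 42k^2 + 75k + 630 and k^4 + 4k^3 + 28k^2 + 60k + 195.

k^2 + 15

Apply the Euclidean algorithm:
  k^5 + 20k^3 + 42k^2 + 75k + 630 = (k - 4)(k^4 + 4k^3 + 28k^2 + 60k + 195) + (8k^3 + 94k^2 + 120k + 1410)
  k^4 + 4k^3 + 28k^2 + 60k + 195 = ((1/8)k - 31/32)(8k^3 + 94k^2 + 120k + 1410) + ((1665/16)k^2 + 24975/16)
  8k^3 + 94k^2 + 120k + 1410 = ((128/1665)k + 1504/1665)((1665/16)k^2 + 24975/16) + (0)
Last nonzero remainder: (1665/16)k^2 + 24975/16. Dividing through by 1665/16 gives the monic gcd k^2 + 15.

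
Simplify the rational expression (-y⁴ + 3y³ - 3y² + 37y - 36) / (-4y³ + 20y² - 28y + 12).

By polynomial division,
  -y⁴ + 3y³ - 3y² + 37y - 36 = ((1/4)y + 1/2)(-4y³ + 20y² - 28y + 12) + (-6y² + 48y - 42)
  -4y³ + 20y² - 28y + 12 = ((2/3)y + 2)(-6y² + 48y - 42) + (-96y + 96)
  -6y² + 48y - 42 = ((1/16)y - 7/16)(-96y + 96) + (0)
Last nonzero remainder: -96y + 96. Dividing through by -96 gives the monic gcd y - 1.
Cancel y - 1 from numerator and denominator to get the reduced form.

(y³ - 2y² + y - 36)/(4y² - 16y + 12)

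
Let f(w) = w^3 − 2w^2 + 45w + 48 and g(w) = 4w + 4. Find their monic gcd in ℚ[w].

w + 1

Repeated division with remainder:
  w^3 − 2w^2 + 45w + 48 = ((1/4)w^2 − (3/4)w + 12)(4w + 4) + (0)
Last nonzero remainder: 4w + 4. Dividing through by 4 gives the monic gcd w + 1.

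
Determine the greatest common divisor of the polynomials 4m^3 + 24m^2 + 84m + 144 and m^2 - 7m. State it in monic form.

By polynomial division,
  4m^3 + 24m^2 + 84m + 144 = (4m + 52)(m^2 - 7m) + (448m + 144)
  m^2 - 7m = ((1/448)m - 205/12544)(448m + 144) + (1845/784)
  448m + 144 = ((351232/1845)m + 12544/205)(1845/784) + (0)
The last nonzero remainder is the constant 1845/784, so the polynomials are coprime and gcd = 1.

1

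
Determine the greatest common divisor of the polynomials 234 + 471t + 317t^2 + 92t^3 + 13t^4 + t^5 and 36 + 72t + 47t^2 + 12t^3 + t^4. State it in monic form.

Repeated division with remainder:
  t^5 + 13t^4 + 92t^3 + 317t^2 + 471t + 234 = (t + 1)(t^4 + 12t^3 + 47t^2 + 72t + 36) + (33t^3 + 198t^2 + 363t + 198)
  t^4 + 12t^3 + 47t^2 + 72t + 36 = ((1/33)t + 2/11)(33t^3 + 198t^2 + 363t + 198) + (0)
Last nonzero remainder: 33t^3 + 198t^2 + 363t + 198. Dividing through by 33 gives the monic gcd t^3 + 6t^2 + 11t + 6.

6 + 11t + 6t^2 + t^3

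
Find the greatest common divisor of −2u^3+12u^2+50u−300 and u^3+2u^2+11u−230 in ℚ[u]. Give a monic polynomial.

Repeated division with remainder:
  −2u^3+12u^2+50u−300 = (−2)(u^3+2u^2+11u−230) + (16u^2+72u−760)
  u^3+2u^2+11u−230 = ((1/16)u−5/32)(16u^2+72u−760) + ((279/4)u−1395/4)
  16u^2+72u−760 = ((64/279)u+608/279)((279/4)u−1395/4) + (0)
Last nonzero remainder: (279/4)u−1395/4. Dividing through by 279/4 gives the monic gcd u−5.

u−5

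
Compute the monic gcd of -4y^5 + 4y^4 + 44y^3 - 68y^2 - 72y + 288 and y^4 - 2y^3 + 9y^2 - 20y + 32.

y^2 - 3y + 4

By polynomial division,
  -4y^5 + 4y^4 + 44y^3 - 68y^2 - 72y + 288 = (-4y - 4)(y^4 - 2y^3 + 9y^2 - 20y + 32) + (72y^3 - 112y^2 - 24y + 416)
  y^4 - 2y^3 + 9y^2 - 20y + 32 = ((1/72)y - 1/162)(72y^3 - 112y^2 - 24y + 416) + ((700/81)y^2 - (700/27)y + 2800/81)
  72y^3 - 112y^2 - 24y + 416 = ((1458/175)y + 2106/175)((700/81)y^2 - (700/27)y + 2800/81) + (0)
Last nonzero remainder: (700/81)y^2 - (700/27)y + 2800/81. Dividing through by 700/81 gives the monic gcd y^2 - 3y + 4.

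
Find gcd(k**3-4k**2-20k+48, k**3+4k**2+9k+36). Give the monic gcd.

k+4

Apply the Euclidean algorithm:
  k**3-4k**2-20k+48 = (k**3+4k**2+9k+36) + (-8k**2-29k+12)
  k**3+4k**2+9k+36 = (-(1/8)k-3/64)(-8k**2-29k+12) + ((585/64)k+585/16)
  -8k**2-29k+12 = (-(512/585)k+64/195)((585/64)k+585/16) + (0)
Last nonzero remainder: (585/64)k+585/16. Dividing through by 585/64 gives the monic gcd k+4.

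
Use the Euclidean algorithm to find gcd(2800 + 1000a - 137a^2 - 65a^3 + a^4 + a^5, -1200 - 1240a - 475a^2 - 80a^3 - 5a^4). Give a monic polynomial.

Euclidean algorithm in ℚ[a]:
  a^5 + a^4 - 65a^3 - 137a^2 + 1000a + 2800 = (-(1/5)a + 3)(-5a^4 - 80a^3 - 475a^2 - 1240a - 1200) + (80a^3 + 1040a^2 + 4480a + 6400)
  -5a^4 - 80a^3 - 475a^2 - 1240a - 1200 = (-(1/16)a - 3/16)(80a^3 + 1040a^2 + 4480a + 6400) + (0)
Last nonzero remainder: 80a^3 + 1040a^2 + 4480a + 6400. Dividing through by 80 gives the monic gcd a^3 + 13a^2 + 56a + 80.

80 + 56a + 13a^2 + a^3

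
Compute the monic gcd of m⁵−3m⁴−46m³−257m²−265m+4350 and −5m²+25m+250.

Repeated division with remainder:
  m⁵−3m⁴−46m³−257m²−265m+4350 = (−(1/5)m³−(2/5)m²−(14/5)m+87/5)(−5m²+25m+250) + (0)
Last nonzero remainder: −5m²+25m+250. Dividing through by −5 gives the monic gcd m²−5m−50.

m²−5m−50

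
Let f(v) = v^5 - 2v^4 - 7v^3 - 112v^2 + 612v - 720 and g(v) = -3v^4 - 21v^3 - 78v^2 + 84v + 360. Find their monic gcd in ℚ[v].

v^3 + 5v^2 + 16v - 60

Repeated division with remainder:
  v^5 - 2v^4 - 7v^3 - 112v^2 + 612v - 720 = (-(1/3)v + 3)(-3v^4 - 21v^3 - 78v^2 + 84v + 360) + (30v^3 + 150v^2 + 480v - 1800)
  -3v^4 - 21v^3 - 78v^2 + 84v + 360 = (-(1/10)v - 1/5)(30v^3 + 150v^2 + 480v - 1800) + (0)
Last nonzero remainder: 30v^3 + 150v^2 + 480v - 1800. Dividing through by 30 gives the monic gcd v^3 + 5v^2 + 16v - 60.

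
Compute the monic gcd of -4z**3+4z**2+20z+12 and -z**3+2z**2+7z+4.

By polynomial division,
  -4z**3+4z**2+20z+12 = (4)(-z**3+2z**2+7z+4) + (-4z**2-8z-4)
  -z**3+2z**2+7z+4 = ((1/4)z-1)(-4z**2-8z-4) + (0)
Last nonzero remainder: -4z**2-8z-4. Dividing through by -4 gives the monic gcd z**2+2z+1.

z**2+2z+1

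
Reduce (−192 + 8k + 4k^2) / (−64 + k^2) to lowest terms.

By polynomial division,
  4k^2 + 8k − 192 = (4)(k^2 − 64) + (8k + 64)
  k^2 − 64 = ((1/8)k − 1)(8k + 64) + (0)
Last nonzero remainder: 8k + 64. Dividing through by 8 gives the monic gcd k + 8.
Cancel k + 8 from numerator and denominator to get the reduced form.

(−24 + 4k)/(−8 + k)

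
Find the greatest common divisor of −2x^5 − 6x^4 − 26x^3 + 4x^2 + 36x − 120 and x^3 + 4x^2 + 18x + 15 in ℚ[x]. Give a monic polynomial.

x^2 + 3x + 15

Euclidean algorithm in ℚ[x]:
  −2x^5 − 6x^4 − 26x^3 + 4x^2 + 36x − 120 = (−2x^2 + 2x + 2)(x^3 + 4x^2 + 18x + 15) + (−10x^2 − 30x − 150)
  x^3 + 4x^2 + 18x + 15 = (−(1/10)x − 1/10)(−10x^2 − 30x − 150) + (0)
Last nonzero remainder: −10x^2 − 30x − 150. Dividing through by −10 gives the monic gcd x^2 + 3x + 15.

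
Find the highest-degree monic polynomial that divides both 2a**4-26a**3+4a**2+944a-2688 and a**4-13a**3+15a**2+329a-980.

a**2-11a+28

Apply the Euclidean algorithm:
  2a**4-26a**3+4a**2+944a-2688 = (2)(a**4-13a**3+15a**2+329a-980) + (-26a**2+286a-728)
  a**4-13a**3+15a**2+329a-980 = (-(1/26)a**2+(1/13)a+35/26)(-26a**2+286a-728) + (0)
Last nonzero remainder: -26a**2+286a-728. Dividing through by -26 gives the monic gcd a**2-11a+28.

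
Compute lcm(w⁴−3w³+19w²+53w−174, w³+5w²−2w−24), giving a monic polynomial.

Apply the Euclidean algorithm:
  w⁴−3w³+19w²+53w−174 = (w−8)(w³+5w²−2w−24) + (61w²+61w−366)
  w³+5w²−2w−24 = ((1/61)w+4/61)(61w²+61w−366) + (0)
Last nonzero remainder: 61w²+61w−366. Dividing through by 61 gives the monic gcd w²+w−6.
Then lcm(f, g) = f·g / gcd(f, g); expanding and making the result monic gives the answer.

w⁵+w⁴+7w³+129w²+38w−696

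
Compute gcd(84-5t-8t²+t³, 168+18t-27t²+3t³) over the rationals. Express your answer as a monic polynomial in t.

28-11t+t²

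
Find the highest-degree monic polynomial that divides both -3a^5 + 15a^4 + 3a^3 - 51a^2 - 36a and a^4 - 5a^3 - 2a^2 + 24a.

a^3 - 7a^2 + 12a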